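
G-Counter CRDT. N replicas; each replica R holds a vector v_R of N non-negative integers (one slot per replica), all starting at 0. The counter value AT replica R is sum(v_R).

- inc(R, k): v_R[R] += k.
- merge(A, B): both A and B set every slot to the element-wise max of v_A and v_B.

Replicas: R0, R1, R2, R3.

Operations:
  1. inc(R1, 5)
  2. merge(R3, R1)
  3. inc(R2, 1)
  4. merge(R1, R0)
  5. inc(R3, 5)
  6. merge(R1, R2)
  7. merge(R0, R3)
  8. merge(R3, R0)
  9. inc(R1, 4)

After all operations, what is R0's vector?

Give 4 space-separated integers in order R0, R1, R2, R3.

Op 1: inc R1 by 5 -> R1=(0,5,0,0) value=5
Op 2: merge R3<->R1 -> R3=(0,5,0,0) R1=(0,5,0,0)
Op 3: inc R2 by 1 -> R2=(0,0,1,0) value=1
Op 4: merge R1<->R0 -> R1=(0,5,0,0) R0=(0,5,0,0)
Op 5: inc R3 by 5 -> R3=(0,5,0,5) value=10
Op 6: merge R1<->R2 -> R1=(0,5,1,0) R2=(0,5,1,0)
Op 7: merge R0<->R3 -> R0=(0,5,0,5) R3=(0,5,0,5)
Op 8: merge R3<->R0 -> R3=(0,5,0,5) R0=(0,5,0,5)
Op 9: inc R1 by 4 -> R1=(0,9,1,0) value=10

Answer: 0 5 0 5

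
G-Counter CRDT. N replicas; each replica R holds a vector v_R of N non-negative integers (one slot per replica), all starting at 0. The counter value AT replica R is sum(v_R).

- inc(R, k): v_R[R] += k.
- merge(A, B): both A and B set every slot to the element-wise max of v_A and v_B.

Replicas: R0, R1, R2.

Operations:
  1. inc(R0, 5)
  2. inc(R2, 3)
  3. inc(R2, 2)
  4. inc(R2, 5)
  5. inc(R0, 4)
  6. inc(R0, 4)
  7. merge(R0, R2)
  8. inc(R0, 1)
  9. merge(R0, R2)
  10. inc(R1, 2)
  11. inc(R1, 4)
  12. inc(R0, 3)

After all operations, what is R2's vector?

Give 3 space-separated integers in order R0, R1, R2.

Answer: 14 0 10

Derivation:
Op 1: inc R0 by 5 -> R0=(5,0,0) value=5
Op 2: inc R2 by 3 -> R2=(0,0,3) value=3
Op 3: inc R2 by 2 -> R2=(0,0,5) value=5
Op 4: inc R2 by 5 -> R2=(0,0,10) value=10
Op 5: inc R0 by 4 -> R0=(9,0,0) value=9
Op 6: inc R0 by 4 -> R0=(13,0,0) value=13
Op 7: merge R0<->R2 -> R0=(13,0,10) R2=(13,0,10)
Op 8: inc R0 by 1 -> R0=(14,0,10) value=24
Op 9: merge R0<->R2 -> R0=(14,0,10) R2=(14,0,10)
Op 10: inc R1 by 2 -> R1=(0,2,0) value=2
Op 11: inc R1 by 4 -> R1=(0,6,0) value=6
Op 12: inc R0 by 3 -> R0=(17,0,10) value=27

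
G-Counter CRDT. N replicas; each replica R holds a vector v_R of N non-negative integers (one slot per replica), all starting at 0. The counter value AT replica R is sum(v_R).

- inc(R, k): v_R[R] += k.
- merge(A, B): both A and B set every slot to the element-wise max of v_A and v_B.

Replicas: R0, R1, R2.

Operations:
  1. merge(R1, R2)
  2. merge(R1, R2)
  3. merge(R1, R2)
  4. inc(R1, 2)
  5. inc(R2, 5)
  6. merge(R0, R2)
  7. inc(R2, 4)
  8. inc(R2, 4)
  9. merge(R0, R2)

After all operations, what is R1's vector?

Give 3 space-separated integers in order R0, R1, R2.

Op 1: merge R1<->R2 -> R1=(0,0,0) R2=(0,0,0)
Op 2: merge R1<->R2 -> R1=(0,0,0) R2=(0,0,0)
Op 3: merge R1<->R2 -> R1=(0,0,0) R2=(0,0,0)
Op 4: inc R1 by 2 -> R1=(0,2,0) value=2
Op 5: inc R2 by 5 -> R2=(0,0,5) value=5
Op 6: merge R0<->R2 -> R0=(0,0,5) R2=(0,0,5)
Op 7: inc R2 by 4 -> R2=(0,0,9) value=9
Op 8: inc R2 by 4 -> R2=(0,0,13) value=13
Op 9: merge R0<->R2 -> R0=(0,0,13) R2=(0,0,13)

Answer: 0 2 0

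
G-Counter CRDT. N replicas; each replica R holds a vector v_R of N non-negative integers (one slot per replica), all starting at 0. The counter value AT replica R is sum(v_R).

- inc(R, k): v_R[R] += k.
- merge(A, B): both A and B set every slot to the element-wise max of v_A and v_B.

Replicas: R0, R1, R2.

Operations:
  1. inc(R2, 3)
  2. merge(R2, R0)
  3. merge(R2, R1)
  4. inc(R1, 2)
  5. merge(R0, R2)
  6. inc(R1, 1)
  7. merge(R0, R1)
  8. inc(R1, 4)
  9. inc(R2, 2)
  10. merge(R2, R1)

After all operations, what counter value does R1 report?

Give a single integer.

Answer: 12

Derivation:
Op 1: inc R2 by 3 -> R2=(0,0,3) value=3
Op 2: merge R2<->R0 -> R2=(0,0,3) R0=(0,0,3)
Op 3: merge R2<->R1 -> R2=(0,0,3) R1=(0,0,3)
Op 4: inc R1 by 2 -> R1=(0,2,3) value=5
Op 5: merge R0<->R2 -> R0=(0,0,3) R2=(0,0,3)
Op 6: inc R1 by 1 -> R1=(0,3,3) value=6
Op 7: merge R0<->R1 -> R0=(0,3,3) R1=(0,3,3)
Op 8: inc R1 by 4 -> R1=(0,7,3) value=10
Op 9: inc R2 by 2 -> R2=(0,0,5) value=5
Op 10: merge R2<->R1 -> R2=(0,7,5) R1=(0,7,5)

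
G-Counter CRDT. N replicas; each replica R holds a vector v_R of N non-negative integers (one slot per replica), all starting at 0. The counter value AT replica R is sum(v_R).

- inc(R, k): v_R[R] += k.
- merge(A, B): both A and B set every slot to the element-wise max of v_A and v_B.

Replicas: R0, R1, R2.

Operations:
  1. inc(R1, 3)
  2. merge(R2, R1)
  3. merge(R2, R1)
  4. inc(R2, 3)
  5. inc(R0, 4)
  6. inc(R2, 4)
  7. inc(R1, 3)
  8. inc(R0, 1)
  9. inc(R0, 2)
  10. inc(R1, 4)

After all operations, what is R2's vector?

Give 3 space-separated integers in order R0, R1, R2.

Op 1: inc R1 by 3 -> R1=(0,3,0) value=3
Op 2: merge R2<->R1 -> R2=(0,3,0) R1=(0,3,0)
Op 3: merge R2<->R1 -> R2=(0,3,0) R1=(0,3,0)
Op 4: inc R2 by 3 -> R2=(0,3,3) value=6
Op 5: inc R0 by 4 -> R0=(4,0,0) value=4
Op 6: inc R2 by 4 -> R2=(0,3,7) value=10
Op 7: inc R1 by 3 -> R1=(0,6,0) value=6
Op 8: inc R0 by 1 -> R0=(5,0,0) value=5
Op 9: inc R0 by 2 -> R0=(7,0,0) value=7
Op 10: inc R1 by 4 -> R1=(0,10,0) value=10

Answer: 0 3 7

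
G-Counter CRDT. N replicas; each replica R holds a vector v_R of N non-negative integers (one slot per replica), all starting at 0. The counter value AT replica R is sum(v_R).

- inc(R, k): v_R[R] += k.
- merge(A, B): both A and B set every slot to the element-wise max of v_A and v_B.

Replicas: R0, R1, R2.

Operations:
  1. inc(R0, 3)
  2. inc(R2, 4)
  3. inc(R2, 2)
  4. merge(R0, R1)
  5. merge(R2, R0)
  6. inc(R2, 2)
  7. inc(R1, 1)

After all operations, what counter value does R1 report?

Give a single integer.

Answer: 4

Derivation:
Op 1: inc R0 by 3 -> R0=(3,0,0) value=3
Op 2: inc R2 by 4 -> R2=(0,0,4) value=4
Op 3: inc R2 by 2 -> R2=(0,0,6) value=6
Op 4: merge R0<->R1 -> R0=(3,0,0) R1=(3,0,0)
Op 5: merge R2<->R0 -> R2=(3,0,6) R0=(3,0,6)
Op 6: inc R2 by 2 -> R2=(3,0,8) value=11
Op 7: inc R1 by 1 -> R1=(3,1,0) value=4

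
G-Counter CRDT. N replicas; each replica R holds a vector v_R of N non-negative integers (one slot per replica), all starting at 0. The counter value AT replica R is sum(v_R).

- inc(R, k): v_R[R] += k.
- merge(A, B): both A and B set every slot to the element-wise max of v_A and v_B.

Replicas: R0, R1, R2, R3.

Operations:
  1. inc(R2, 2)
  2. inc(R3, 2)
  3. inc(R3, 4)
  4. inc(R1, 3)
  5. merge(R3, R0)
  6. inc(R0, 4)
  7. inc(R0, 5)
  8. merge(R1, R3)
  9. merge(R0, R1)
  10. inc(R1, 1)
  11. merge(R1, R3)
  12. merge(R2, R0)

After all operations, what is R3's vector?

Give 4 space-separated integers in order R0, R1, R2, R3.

Answer: 9 4 0 6

Derivation:
Op 1: inc R2 by 2 -> R2=(0,0,2,0) value=2
Op 2: inc R3 by 2 -> R3=(0,0,0,2) value=2
Op 3: inc R3 by 4 -> R3=(0,0,0,6) value=6
Op 4: inc R1 by 3 -> R1=(0,3,0,0) value=3
Op 5: merge R3<->R0 -> R3=(0,0,0,6) R0=(0,0,0,6)
Op 6: inc R0 by 4 -> R0=(4,0,0,6) value=10
Op 7: inc R0 by 5 -> R0=(9,0,0,6) value=15
Op 8: merge R1<->R3 -> R1=(0,3,0,6) R3=(0,3,0,6)
Op 9: merge R0<->R1 -> R0=(9,3,0,6) R1=(9,3,0,6)
Op 10: inc R1 by 1 -> R1=(9,4,0,6) value=19
Op 11: merge R1<->R3 -> R1=(9,4,0,6) R3=(9,4,0,6)
Op 12: merge R2<->R0 -> R2=(9,3,2,6) R0=(9,3,2,6)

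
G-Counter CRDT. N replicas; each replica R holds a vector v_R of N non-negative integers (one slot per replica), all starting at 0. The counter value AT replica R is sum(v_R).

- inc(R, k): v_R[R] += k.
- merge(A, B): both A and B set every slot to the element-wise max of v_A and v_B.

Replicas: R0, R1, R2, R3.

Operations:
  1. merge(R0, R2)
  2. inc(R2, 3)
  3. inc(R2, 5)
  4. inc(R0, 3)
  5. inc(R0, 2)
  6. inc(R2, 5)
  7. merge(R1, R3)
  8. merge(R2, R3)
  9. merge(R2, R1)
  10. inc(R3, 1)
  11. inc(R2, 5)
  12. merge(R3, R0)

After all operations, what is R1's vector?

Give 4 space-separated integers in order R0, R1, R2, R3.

Answer: 0 0 13 0

Derivation:
Op 1: merge R0<->R2 -> R0=(0,0,0,0) R2=(0,0,0,0)
Op 2: inc R2 by 3 -> R2=(0,0,3,0) value=3
Op 3: inc R2 by 5 -> R2=(0,0,8,0) value=8
Op 4: inc R0 by 3 -> R0=(3,0,0,0) value=3
Op 5: inc R0 by 2 -> R0=(5,0,0,0) value=5
Op 6: inc R2 by 5 -> R2=(0,0,13,0) value=13
Op 7: merge R1<->R3 -> R1=(0,0,0,0) R3=(0,0,0,0)
Op 8: merge R2<->R3 -> R2=(0,0,13,0) R3=(0,0,13,0)
Op 9: merge R2<->R1 -> R2=(0,0,13,0) R1=(0,0,13,0)
Op 10: inc R3 by 1 -> R3=(0,0,13,1) value=14
Op 11: inc R2 by 5 -> R2=(0,0,18,0) value=18
Op 12: merge R3<->R0 -> R3=(5,0,13,1) R0=(5,0,13,1)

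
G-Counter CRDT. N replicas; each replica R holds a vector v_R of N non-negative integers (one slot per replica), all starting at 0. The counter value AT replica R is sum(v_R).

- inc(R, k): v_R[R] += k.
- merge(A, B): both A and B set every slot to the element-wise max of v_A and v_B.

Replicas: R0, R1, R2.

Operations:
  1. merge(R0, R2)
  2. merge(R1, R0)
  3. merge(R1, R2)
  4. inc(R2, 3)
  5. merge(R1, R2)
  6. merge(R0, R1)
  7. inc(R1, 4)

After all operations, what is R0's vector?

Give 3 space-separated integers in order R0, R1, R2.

Op 1: merge R0<->R2 -> R0=(0,0,0) R2=(0,0,0)
Op 2: merge R1<->R0 -> R1=(0,0,0) R0=(0,0,0)
Op 3: merge R1<->R2 -> R1=(0,0,0) R2=(0,0,0)
Op 4: inc R2 by 3 -> R2=(0,0,3) value=3
Op 5: merge R1<->R2 -> R1=(0,0,3) R2=(0,0,3)
Op 6: merge R0<->R1 -> R0=(0,0,3) R1=(0,0,3)
Op 7: inc R1 by 4 -> R1=(0,4,3) value=7

Answer: 0 0 3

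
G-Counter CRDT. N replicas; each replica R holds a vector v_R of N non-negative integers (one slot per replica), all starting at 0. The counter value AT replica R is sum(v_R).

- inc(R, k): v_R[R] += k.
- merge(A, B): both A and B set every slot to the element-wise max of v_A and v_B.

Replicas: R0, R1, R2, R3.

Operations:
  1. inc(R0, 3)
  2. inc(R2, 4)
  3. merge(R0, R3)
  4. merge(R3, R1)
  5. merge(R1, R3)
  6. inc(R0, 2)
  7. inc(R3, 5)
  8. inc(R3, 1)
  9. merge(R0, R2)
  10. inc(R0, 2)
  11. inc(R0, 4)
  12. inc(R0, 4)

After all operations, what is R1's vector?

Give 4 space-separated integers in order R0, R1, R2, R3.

Op 1: inc R0 by 3 -> R0=(3,0,0,0) value=3
Op 2: inc R2 by 4 -> R2=(0,0,4,0) value=4
Op 3: merge R0<->R3 -> R0=(3,0,0,0) R3=(3,0,0,0)
Op 4: merge R3<->R1 -> R3=(3,0,0,0) R1=(3,0,0,0)
Op 5: merge R1<->R3 -> R1=(3,0,0,0) R3=(3,0,0,0)
Op 6: inc R0 by 2 -> R0=(5,0,0,0) value=5
Op 7: inc R3 by 5 -> R3=(3,0,0,5) value=8
Op 8: inc R3 by 1 -> R3=(3,0,0,6) value=9
Op 9: merge R0<->R2 -> R0=(5,0,4,0) R2=(5,0,4,0)
Op 10: inc R0 by 2 -> R0=(7,0,4,0) value=11
Op 11: inc R0 by 4 -> R0=(11,0,4,0) value=15
Op 12: inc R0 by 4 -> R0=(15,0,4,0) value=19

Answer: 3 0 0 0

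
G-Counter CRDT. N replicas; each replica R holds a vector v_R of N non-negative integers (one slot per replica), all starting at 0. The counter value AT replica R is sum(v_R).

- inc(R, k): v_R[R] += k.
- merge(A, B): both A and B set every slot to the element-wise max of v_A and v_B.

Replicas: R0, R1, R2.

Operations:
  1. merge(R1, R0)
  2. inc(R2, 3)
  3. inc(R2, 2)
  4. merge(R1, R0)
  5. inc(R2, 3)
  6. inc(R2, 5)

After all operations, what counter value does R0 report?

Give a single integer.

Answer: 0

Derivation:
Op 1: merge R1<->R0 -> R1=(0,0,0) R0=(0,0,0)
Op 2: inc R2 by 3 -> R2=(0,0,3) value=3
Op 3: inc R2 by 2 -> R2=(0,0,5) value=5
Op 4: merge R1<->R0 -> R1=(0,0,0) R0=(0,0,0)
Op 5: inc R2 by 3 -> R2=(0,0,8) value=8
Op 6: inc R2 by 5 -> R2=(0,0,13) value=13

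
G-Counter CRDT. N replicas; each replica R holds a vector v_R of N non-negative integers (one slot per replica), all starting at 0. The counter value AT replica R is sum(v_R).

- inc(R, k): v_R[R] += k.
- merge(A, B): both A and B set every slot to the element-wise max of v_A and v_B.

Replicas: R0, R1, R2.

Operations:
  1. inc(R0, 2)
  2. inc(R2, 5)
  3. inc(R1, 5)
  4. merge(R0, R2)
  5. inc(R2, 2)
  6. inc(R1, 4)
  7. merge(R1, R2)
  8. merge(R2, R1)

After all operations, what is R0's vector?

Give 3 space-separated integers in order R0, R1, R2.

Answer: 2 0 5

Derivation:
Op 1: inc R0 by 2 -> R0=(2,0,0) value=2
Op 2: inc R2 by 5 -> R2=(0,0,5) value=5
Op 3: inc R1 by 5 -> R1=(0,5,0) value=5
Op 4: merge R0<->R2 -> R0=(2,0,5) R2=(2,0,5)
Op 5: inc R2 by 2 -> R2=(2,0,7) value=9
Op 6: inc R1 by 4 -> R1=(0,9,0) value=9
Op 7: merge R1<->R2 -> R1=(2,9,7) R2=(2,9,7)
Op 8: merge R2<->R1 -> R2=(2,9,7) R1=(2,9,7)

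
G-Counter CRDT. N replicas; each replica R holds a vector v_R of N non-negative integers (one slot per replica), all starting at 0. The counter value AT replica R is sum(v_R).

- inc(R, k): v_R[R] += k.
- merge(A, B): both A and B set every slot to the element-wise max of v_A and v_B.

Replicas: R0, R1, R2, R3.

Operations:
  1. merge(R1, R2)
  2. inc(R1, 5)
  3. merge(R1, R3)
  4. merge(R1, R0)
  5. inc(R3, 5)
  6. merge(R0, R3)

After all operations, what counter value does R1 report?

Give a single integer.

Answer: 5

Derivation:
Op 1: merge R1<->R2 -> R1=(0,0,0,0) R2=(0,0,0,0)
Op 2: inc R1 by 5 -> R1=(0,5,0,0) value=5
Op 3: merge R1<->R3 -> R1=(0,5,0,0) R3=(0,5,0,0)
Op 4: merge R1<->R0 -> R1=(0,5,0,0) R0=(0,5,0,0)
Op 5: inc R3 by 5 -> R3=(0,5,0,5) value=10
Op 6: merge R0<->R3 -> R0=(0,5,0,5) R3=(0,5,0,5)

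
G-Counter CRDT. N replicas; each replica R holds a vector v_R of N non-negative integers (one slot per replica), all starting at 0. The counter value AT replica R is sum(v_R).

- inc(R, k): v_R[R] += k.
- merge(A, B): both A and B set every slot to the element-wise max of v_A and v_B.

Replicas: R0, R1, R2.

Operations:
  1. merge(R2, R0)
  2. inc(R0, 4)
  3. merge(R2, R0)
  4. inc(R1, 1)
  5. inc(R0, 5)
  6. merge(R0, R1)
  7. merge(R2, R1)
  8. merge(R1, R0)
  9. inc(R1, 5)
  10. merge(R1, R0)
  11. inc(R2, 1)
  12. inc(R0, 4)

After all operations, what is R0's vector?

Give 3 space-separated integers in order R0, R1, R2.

Op 1: merge R2<->R0 -> R2=(0,0,0) R0=(0,0,0)
Op 2: inc R0 by 4 -> R0=(4,0,0) value=4
Op 3: merge R2<->R0 -> R2=(4,0,0) R0=(4,0,0)
Op 4: inc R1 by 1 -> R1=(0,1,0) value=1
Op 5: inc R0 by 5 -> R0=(9,0,0) value=9
Op 6: merge R0<->R1 -> R0=(9,1,0) R1=(9,1,0)
Op 7: merge R2<->R1 -> R2=(9,1,0) R1=(9,1,0)
Op 8: merge R1<->R0 -> R1=(9,1,0) R0=(9,1,0)
Op 9: inc R1 by 5 -> R1=(9,6,0) value=15
Op 10: merge R1<->R0 -> R1=(9,6,0) R0=(9,6,0)
Op 11: inc R2 by 1 -> R2=(9,1,1) value=11
Op 12: inc R0 by 4 -> R0=(13,6,0) value=19

Answer: 13 6 0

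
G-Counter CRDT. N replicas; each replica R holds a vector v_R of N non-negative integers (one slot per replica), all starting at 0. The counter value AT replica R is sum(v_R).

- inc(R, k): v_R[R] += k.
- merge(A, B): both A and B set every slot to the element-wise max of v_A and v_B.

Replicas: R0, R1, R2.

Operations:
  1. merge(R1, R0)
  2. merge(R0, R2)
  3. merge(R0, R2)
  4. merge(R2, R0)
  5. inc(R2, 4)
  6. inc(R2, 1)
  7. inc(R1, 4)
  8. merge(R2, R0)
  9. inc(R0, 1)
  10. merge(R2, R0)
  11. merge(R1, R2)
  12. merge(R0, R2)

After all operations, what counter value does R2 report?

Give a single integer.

Answer: 10

Derivation:
Op 1: merge R1<->R0 -> R1=(0,0,0) R0=(0,0,0)
Op 2: merge R0<->R2 -> R0=(0,0,0) R2=(0,0,0)
Op 3: merge R0<->R2 -> R0=(0,0,0) R2=(0,0,0)
Op 4: merge R2<->R0 -> R2=(0,0,0) R0=(0,0,0)
Op 5: inc R2 by 4 -> R2=(0,0,4) value=4
Op 6: inc R2 by 1 -> R2=(0,0,5) value=5
Op 7: inc R1 by 4 -> R1=(0,4,0) value=4
Op 8: merge R2<->R0 -> R2=(0,0,5) R0=(0,0,5)
Op 9: inc R0 by 1 -> R0=(1,0,5) value=6
Op 10: merge R2<->R0 -> R2=(1,0,5) R0=(1,0,5)
Op 11: merge R1<->R2 -> R1=(1,4,5) R2=(1,4,5)
Op 12: merge R0<->R2 -> R0=(1,4,5) R2=(1,4,5)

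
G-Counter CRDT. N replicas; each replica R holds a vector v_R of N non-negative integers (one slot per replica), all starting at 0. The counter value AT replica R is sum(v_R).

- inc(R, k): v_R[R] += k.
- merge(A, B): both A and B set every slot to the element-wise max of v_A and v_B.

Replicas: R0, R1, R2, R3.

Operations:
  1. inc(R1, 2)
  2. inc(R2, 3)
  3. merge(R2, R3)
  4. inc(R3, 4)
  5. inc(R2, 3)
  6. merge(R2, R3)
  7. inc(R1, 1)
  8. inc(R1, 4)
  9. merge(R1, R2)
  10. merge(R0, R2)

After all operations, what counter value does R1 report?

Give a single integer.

Answer: 17

Derivation:
Op 1: inc R1 by 2 -> R1=(0,2,0,0) value=2
Op 2: inc R2 by 3 -> R2=(0,0,3,0) value=3
Op 3: merge R2<->R3 -> R2=(0,0,3,0) R3=(0,0,3,0)
Op 4: inc R3 by 4 -> R3=(0,0,3,4) value=7
Op 5: inc R2 by 3 -> R2=(0,0,6,0) value=6
Op 6: merge R2<->R3 -> R2=(0,0,6,4) R3=(0,0,6,4)
Op 7: inc R1 by 1 -> R1=(0,3,0,0) value=3
Op 8: inc R1 by 4 -> R1=(0,7,0,0) value=7
Op 9: merge R1<->R2 -> R1=(0,7,6,4) R2=(0,7,6,4)
Op 10: merge R0<->R2 -> R0=(0,7,6,4) R2=(0,7,6,4)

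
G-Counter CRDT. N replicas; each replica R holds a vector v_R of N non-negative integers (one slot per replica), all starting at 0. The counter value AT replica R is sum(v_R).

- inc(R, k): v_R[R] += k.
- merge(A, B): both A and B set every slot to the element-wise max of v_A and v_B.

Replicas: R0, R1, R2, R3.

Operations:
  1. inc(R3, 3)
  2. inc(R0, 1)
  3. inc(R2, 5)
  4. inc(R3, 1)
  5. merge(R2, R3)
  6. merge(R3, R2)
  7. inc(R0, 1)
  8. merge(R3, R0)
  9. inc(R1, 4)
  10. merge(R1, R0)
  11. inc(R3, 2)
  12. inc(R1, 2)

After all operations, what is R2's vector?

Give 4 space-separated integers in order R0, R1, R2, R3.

Answer: 0 0 5 4

Derivation:
Op 1: inc R3 by 3 -> R3=(0,0,0,3) value=3
Op 2: inc R0 by 1 -> R0=(1,0,0,0) value=1
Op 3: inc R2 by 5 -> R2=(0,0,5,0) value=5
Op 4: inc R3 by 1 -> R3=(0,0,0,4) value=4
Op 5: merge R2<->R3 -> R2=(0,0,5,4) R3=(0,0,5,4)
Op 6: merge R3<->R2 -> R3=(0,0,5,4) R2=(0,0,5,4)
Op 7: inc R0 by 1 -> R0=(2,0,0,0) value=2
Op 8: merge R3<->R0 -> R3=(2,0,5,4) R0=(2,0,5,4)
Op 9: inc R1 by 4 -> R1=(0,4,0,0) value=4
Op 10: merge R1<->R0 -> R1=(2,4,5,4) R0=(2,4,5,4)
Op 11: inc R3 by 2 -> R3=(2,0,5,6) value=13
Op 12: inc R1 by 2 -> R1=(2,6,5,4) value=17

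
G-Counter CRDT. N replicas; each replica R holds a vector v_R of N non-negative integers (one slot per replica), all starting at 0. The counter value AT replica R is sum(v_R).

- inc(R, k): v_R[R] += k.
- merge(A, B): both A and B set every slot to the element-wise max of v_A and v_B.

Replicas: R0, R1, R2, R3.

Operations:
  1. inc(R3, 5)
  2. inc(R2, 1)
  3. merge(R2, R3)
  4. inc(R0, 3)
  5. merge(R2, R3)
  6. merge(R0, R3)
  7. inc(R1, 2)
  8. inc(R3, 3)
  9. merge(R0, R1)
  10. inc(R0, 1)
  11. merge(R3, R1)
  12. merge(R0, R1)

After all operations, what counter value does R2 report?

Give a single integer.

Op 1: inc R3 by 5 -> R3=(0,0,0,5) value=5
Op 2: inc R2 by 1 -> R2=(0,0,1,0) value=1
Op 3: merge R2<->R3 -> R2=(0,0,1,5) R3=(0,0,1,5)
Op 4: inc R0 by 3 -> R0=(3,0,0,0) value=3
Op 5: merge R2<->R3 -> R2=(0,0,1,5) R3=(0,0,1,5)
Op 6: merge R0<->R3 -> R0=(3,0,1,5) R3=(3,0,1,5)
Op 7: inc R1 by 2 -> R1=(0,2,0,0) value=2
Op 8: inc R3 by 3 -> R3=(3,0,1,8) value=12
Op 9: merge R0<->R1 -> R0=(3,2,1,5) R1=(3,2,1,5)
Op 10: inc R0 by 1 -> R0=(4,2,1,5) value=12
Op 11: merge R3<->R1 -> R3=(3,2,1,8) R1=(3,2,1,8)
Op 12: merge R0<->R1 -> R0=(4,2,1,8) R1=(4,2,1,8)

Answer: 6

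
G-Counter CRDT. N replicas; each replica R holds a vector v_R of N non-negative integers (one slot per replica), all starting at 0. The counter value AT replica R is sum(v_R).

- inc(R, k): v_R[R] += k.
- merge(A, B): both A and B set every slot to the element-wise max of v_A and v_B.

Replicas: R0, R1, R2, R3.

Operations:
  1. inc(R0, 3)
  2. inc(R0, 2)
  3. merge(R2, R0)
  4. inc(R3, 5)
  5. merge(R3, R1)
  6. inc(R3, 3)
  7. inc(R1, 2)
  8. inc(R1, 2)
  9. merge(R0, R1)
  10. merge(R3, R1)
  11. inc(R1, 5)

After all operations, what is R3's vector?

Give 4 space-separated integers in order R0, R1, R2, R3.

Op 1: inc R0 by 3 -> R0=(3,0,0,0) value=3
Op 2: inc R0 by 2 -> R0=(5,0,0,0) value=5
Op 3: merge R2<->R0 -> R2=(5,0,0,0) R0=(5,0,0,0)
Op 4: inc R3 by 5 -> R3=(0,0,0,5) value=5
Op 5: merge R3<->R1 -> R3=(0,0,0,5) R1=(0,0,0,5)
Op 6: inc R3 by 3 -> R3=(0,0,0,8) value=8
Op 7: inc R1 by 2 -> R1=(0,2,0,5) value=7
Op 8: inc R1 by 2 -> R1=(0,4,0,5) value=9
Op 9: merge R0<->R1 -> R0=(5,4,0,5) R1=(5,4,0,5)
Op 10: merge R3<->R1 -> R3=(5,4,0,8) R1=(5,4,0,8)
Op 11: inc R1 by 5 -> R1=(5,9,0,8) value=22

Answer: 5 4 0 8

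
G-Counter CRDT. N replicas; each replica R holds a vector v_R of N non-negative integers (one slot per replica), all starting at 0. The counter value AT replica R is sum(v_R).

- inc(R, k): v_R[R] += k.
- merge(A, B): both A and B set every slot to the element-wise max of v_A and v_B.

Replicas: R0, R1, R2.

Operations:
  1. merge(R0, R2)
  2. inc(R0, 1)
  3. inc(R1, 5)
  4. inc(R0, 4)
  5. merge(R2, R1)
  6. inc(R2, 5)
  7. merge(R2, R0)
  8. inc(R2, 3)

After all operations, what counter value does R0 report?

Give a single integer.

Op 1: merge R0<->R2 -> R0=(0,0,0) R2=(0,0,0)
Op 2: inc R0 by 1 -> R0=(1,0,0) value=1
Op 3: inc R1 by 5 -> R1=(0,5,0) value=5
Op 4: inc R0 by 4 -> R0=(5,0,0) value=5
Op 5: merge R2<->R1 -> R2=(0,5,0) R1=(0,5,0)
Op 6: inc R2 by 5 -> R2=(0,5,5) value=10
Op 7: merge R2<->R0 -> R2=(5,5,5) R0=(5,5,5)
Op 8: inc R2 by 3 -> R2=(5,5,8) value=18

Answer: 15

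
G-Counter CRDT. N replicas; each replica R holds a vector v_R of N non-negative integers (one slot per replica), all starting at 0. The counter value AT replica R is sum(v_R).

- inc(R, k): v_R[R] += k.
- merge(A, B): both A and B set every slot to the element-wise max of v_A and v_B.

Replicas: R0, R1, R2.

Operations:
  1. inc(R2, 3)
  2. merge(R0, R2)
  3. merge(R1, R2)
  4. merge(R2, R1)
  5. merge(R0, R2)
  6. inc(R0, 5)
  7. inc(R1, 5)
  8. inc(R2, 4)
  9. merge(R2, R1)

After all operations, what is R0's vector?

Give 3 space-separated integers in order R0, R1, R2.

Op 1: inc R2 by 3 -> R2=(0,0,3) value=3
Op 2: merge R0<->R2 -> R0=(0,0,3) R2=(0,0,3)
Op 3: merge R1<->R2 -> R1=(0,0,3) R2=(0,0,3)
Op 4: merge R2<->R1 -> R2=(0,0,3) R1=(0,0,3)
Op 5: merge R0<->R2 -> R0=(0,0,3) R2=(0,0,3)
Op 6: inc R0 by 5 -> R0=(5,0,3) value=8
Op 7: inc R1 by 5 -> R1=(0,5,3) value=8
Op 8: inc R2 by 4 -> R2=(0,0,7) value=7
Op 9: merge R2<->R1 -> R2=(0,5,7) R1=(0,5,7)

Answer: 5 0 3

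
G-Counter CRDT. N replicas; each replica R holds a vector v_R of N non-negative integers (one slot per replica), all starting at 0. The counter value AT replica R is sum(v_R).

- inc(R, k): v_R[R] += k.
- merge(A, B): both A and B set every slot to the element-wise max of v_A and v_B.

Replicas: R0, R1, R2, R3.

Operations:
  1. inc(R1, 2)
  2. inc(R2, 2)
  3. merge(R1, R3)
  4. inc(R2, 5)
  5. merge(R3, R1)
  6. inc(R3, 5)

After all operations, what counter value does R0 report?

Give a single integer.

Op 1: inc R1 by 2 -> R1=(0,2,0,0) value=2
Op 2: inc R2 by 2 -> R2=(0,0,2,0) value=2
Op 3: merge R1<->R3 -> R1=(0,2,0,0) R3=(0,2,0,0)
Op 4: inc R2 by 5 -> R2=(0,0,7,0) value=7
Op 5: merge R3<->R1 -> R3=(0,2,0,0) R1=(0,2,0,0)
Op 6: inc R3 by 5 -> R3=(0,2,0,5) value=7

Answer: 0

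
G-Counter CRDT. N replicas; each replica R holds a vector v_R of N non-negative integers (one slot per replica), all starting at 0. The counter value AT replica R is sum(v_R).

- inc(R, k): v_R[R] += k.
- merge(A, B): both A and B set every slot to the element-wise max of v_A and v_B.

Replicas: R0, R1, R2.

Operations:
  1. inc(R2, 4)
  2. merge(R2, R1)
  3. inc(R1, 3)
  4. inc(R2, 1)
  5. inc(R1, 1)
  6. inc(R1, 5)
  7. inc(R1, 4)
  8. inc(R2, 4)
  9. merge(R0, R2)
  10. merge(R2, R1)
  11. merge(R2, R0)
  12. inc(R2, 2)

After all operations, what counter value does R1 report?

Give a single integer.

Answer: 22

Derivation:
Op 1: inc R2 by 4 -> R2=(0,0,4) value=4
Op 2: merge R2<->R1 -> R2=(0,0,4) R1=(0,0,4)
Op 3: inc R1 by 3 -> R1=(0,3,4) value=7
Op 4: inc R2 by 1 -> R2=(0,0,5) value=5
Op 5: inc R1 by 1 -> R1=(0,4,4) value=8
Op 6: inc R1 by 5 -> R1=(0,9,4) value=13
Op 7: inc R1 by 4 -> R1=(0,13,4) value=17
Op 8: inc R2 by 4 -> R2=(0,0,9) value=9
Op 9: merge R0<->R2 -> R0=(0,0,9) R2=(0,0,9)
Op 10: merge R2<->R1 -> R2=(0,13,9) R1=(0,13,9)
Op 11: merge R2<->R0 -> R2=(0,13,9) R0=(0,13,9)
Op 12: inc R2 by 2 -> R2=(0,13,11) value=24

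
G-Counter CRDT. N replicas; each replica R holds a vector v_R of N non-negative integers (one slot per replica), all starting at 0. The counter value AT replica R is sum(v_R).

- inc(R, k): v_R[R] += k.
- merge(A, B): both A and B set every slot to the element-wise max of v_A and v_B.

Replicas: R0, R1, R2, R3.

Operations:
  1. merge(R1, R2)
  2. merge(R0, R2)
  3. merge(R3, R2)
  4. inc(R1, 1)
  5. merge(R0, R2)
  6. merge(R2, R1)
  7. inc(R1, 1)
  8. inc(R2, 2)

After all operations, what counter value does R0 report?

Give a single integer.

Op 1: merge R1<->R2 -> R1=(0,0,0,0) R2=(0,0,0,0)
Op 2: merge R0<->R2 -> R0=(0,0,0,0) R2=(0,0,0,0)
Op 3: merge R3<->R2 -> R3=(0,0,0,0) R2=(0,0,0,0)
Op 4: inc R1 by 1 -> R1=(0,1,0,0) value=1
Op 5: merge R0<->R2 -> R0=(0,0,0,0) R2=(0,0,0,0)
Op 6: merge R2<->R1 -> R2=(0,1,0,0) R1=(0,1,0,0)
Op 7: inc R1 by 1 -> R1=(0,2,0,0) value=2
Op 8: inc R2 by 2 -> R2=(0,1,2,0) value=3

Answer: 0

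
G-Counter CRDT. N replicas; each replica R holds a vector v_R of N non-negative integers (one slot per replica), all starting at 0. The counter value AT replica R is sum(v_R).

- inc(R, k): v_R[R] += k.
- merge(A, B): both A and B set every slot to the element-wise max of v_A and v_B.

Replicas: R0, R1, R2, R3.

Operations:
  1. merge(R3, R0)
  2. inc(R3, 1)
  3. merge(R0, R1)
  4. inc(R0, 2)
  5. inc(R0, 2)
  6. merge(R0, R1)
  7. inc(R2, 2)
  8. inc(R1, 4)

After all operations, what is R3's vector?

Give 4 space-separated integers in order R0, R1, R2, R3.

Answer: 0 0 0 1

Derivation:
Op 1: merge R3<->R0 -> R3=(0,0,0,0) R0=(0,0,0,0)
Op 2: inc R3 by 1 -> R3=(0,0,0,1) value=1
Op 3: merge R0<->R1 -> R0=(0,0,0,0) R1=(0,0,0,0)
Op 4: inc R0 by 2 -> R0=(2,0,0,0) value=2
Op 5: inc R0 by 2 -> R0=(4,0,0,0) value=4
Op 6: merge R0<->R1 -> R0=(4,0,0,0) R1=(4,0,0,0)
Op 7: inc R2 by 2 -> R2=(0,0,2,0) value=2
Op 8: inc R1 by 4 -> R1=(4,4,0,0) value=8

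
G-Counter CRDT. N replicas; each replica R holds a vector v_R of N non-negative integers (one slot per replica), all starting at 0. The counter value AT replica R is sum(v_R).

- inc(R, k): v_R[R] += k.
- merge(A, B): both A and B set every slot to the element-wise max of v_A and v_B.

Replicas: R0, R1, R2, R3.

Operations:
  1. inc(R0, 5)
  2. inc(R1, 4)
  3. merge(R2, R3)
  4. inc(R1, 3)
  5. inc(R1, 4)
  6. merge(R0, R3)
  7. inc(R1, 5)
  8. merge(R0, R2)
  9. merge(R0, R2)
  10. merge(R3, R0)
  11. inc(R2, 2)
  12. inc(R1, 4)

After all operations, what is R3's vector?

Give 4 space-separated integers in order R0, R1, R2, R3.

Answer: 5 0 0 0

Derivation:
Op 1: inc R0 by 5 -> R0=(5,0,0,0) value=5
Op 2: inc R1 by 4 -> R1=(0,4,0,0) value=4
Op 3: merge R2<->R3 -> R2=(0,0,0,0) R3=(0,0,0,0)
Op 4: inc R1 by 3 -> R1=(0,7,0,0) value=7
Op 5: inc R1 by 4 -> R1=(0,11,0,0) value=11
Op 6: merge R0<->R3 -> R0=(5,0,0,0) R3=(5,0,0,0)
Op 7: inc R1 by 5 -> R1=(0,16,0,0) value=16
Op 8: merge R0<->R2 -> R0=(5,0,0,0) R2=(5,0,0,0)
Op 9: merge R0<->R2 -> R0=(5,0,0,0) R2=(5,0,0,0)
Op 10: merge R3<->R0 -> R3=(5,0,0,0) R0=(5,0,0,0)
Op 11: inc R2 by 2 -> R2=(5,0,2,0) value=7
Op 12: inc R1 by 4 -> R1=(0,20,0,0) value=20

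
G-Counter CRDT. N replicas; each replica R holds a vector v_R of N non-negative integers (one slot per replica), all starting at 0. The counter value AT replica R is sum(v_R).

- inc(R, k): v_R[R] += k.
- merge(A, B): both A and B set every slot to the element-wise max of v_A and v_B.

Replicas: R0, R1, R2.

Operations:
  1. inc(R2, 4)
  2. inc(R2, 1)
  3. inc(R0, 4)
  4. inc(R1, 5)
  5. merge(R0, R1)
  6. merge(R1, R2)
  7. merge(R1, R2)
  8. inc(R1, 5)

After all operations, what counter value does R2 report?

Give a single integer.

Answer: 14

Derivation:
Op 1: inc R2 by 4 -> R2=(0,0,4) value=4
Op 2: inc R2 by 1 -> R2=(0,0,5) value=5
Op 3: inc R0 by 4 -> R0=(4,0,0) value=4
Op 4: inc R1 by 5 -> R1=(0,5,0) value=5
Op 5: merge R0<->R1 -> R0=(4,5,0) R1=(4,5,0)
Op 6: merge R1<->R2 -> R1=(4,5,5) R2=(4,5,5)
Op 7: merge R1<->R2 -> R1=(4,5,5) R2=(4,5,5)
Op 8: inc R1 by 5 -> R1=(4,10,5) value=19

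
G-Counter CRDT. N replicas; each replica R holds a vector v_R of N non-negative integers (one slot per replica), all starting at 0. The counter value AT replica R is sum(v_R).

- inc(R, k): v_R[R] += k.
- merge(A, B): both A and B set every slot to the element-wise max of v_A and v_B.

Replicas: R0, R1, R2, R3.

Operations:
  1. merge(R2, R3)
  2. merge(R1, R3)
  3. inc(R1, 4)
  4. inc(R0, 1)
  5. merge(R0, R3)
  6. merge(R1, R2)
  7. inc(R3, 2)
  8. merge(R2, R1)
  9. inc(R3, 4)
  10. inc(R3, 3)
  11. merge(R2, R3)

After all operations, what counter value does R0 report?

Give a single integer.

Answer: 1

Derivation:
Op 1: merge R2<->R3 -> R2=(0,0,0,0) R3=(0,0,0,0)
Op 2: merge R1<->R3 -> R1=(0,0,0,0) R3=(0,0,0,0)
Op 3: inc R1 by 4 -> R1=(0,4,0,0) value=4
Op 4: inc R0 by 1 -> R0=(1,0,0,0) value=1
Op 5: merge R0<->R3 -> R0=(1,0,0,0) R3=(1,0,0,0)
Op 6: merge R1<->R2 -> R1=(0,4,0,0) R2=(0,4,0,0)
Op 7: inc R3 by 2 -> R3=(1,0,0,2) value=3
Op 8: merge R2<->R1 -> R2=(0,4,0,0) R1=(0,4,0,0)
Op 9: inc R3 by 4 -> R3=(1,0,0,6) value=7
Op 10: inc R3 by 3 -> R3=(1,0,0,9) value=10
Op 11: merge R2<->R3 -> R2=(1,4,0,9) R3=(1,4,0,9)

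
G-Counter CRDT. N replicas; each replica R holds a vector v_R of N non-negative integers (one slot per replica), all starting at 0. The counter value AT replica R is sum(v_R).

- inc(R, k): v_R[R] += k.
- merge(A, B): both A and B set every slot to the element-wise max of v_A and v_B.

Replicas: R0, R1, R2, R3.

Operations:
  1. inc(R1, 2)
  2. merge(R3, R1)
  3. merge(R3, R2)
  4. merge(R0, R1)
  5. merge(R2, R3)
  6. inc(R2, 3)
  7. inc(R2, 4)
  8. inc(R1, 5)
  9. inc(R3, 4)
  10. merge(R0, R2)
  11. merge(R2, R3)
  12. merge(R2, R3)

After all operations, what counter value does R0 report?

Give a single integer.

Answer: 9

Derivation:
Op 1: inc R1 by 2 -> R1=(0,2,0,0) value=2
Op 2: merge R3<->R1 -> R3=(0,2,0,0) R1=(0,2,0,0)
Op 3: merge R3<->R2 -> R3=(0,2,0,0) R2=(0,2,0,0)
Op 4: merge R0<->R1 -> R0=(0,2,0,0) R1=(0,2,0,0)
Op 5: merge R2<->R3 -> R2=(0,2,0,0) R3=(0,2,0,0)
Op 6: inc R2 by 3 -> R2=(0,2,3,0) value=5
Op 7: inc R2 by 4 -> R2=(0,2,7,0) value=9
Op 8: inc R1 by 5 -> R1=(0,7,0,0) value=7
Op 9: inc R3 by 4 -> R3=(0,2,0,4) value=6
Op 10: merge R0<->R2 -> R0=(0,2,7,0) R2=(0,2,7,0)
Op 11: merge R2<->R3 -> R2=(0,2,7,4) R3=(0,2,7,4)
Op 12: merge R2<->R3 -> R2=(0,2,7,4) R3=(0,2,7,4)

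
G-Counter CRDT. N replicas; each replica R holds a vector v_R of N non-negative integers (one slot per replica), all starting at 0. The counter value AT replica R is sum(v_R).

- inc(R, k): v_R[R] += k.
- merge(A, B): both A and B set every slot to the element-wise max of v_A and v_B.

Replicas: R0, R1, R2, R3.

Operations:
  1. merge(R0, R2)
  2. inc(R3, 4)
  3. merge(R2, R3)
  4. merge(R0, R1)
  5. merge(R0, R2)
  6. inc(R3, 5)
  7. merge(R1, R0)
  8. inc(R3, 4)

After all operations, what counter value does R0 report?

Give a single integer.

Answer: 4

Derivation:
Op 1: merge R0<->R2 -> R0=(0,0,0,0) R2=(0,0,0,0)
Op 2: inc R3 by 4 -> R3=(0,0,0,4) value=4
Op 3: merge R2<->R3 -> R2=(0,0,0,4) R3=(0,0,0,4)
Op 4: merge R0<->R1 -> R0=(0,0,0,0) R1=(0,0,0,0)
Op 5: merge R0<->R2 -> R0=(0,0,0,4) R2=(0,0,0,4)
Op 6: inc R3 by 5 -> R3=(0,0,0,9) value=9
Op 7: merge R1<->R0 -> R1=(0,0,0,4) R0=(0,0,0,4)
Op 8: inc R3 by 4 -> R3=(0,0,0,13) value=13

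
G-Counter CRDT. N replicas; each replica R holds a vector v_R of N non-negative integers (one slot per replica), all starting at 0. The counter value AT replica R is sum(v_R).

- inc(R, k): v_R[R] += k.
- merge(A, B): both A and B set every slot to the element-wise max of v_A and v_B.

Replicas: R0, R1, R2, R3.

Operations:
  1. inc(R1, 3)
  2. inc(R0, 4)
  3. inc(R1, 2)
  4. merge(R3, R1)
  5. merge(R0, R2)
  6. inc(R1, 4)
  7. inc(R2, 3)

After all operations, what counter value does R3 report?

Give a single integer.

Answer: 5

Derivation:
Op 1: inc R1 by 3 -> R1=(0,3,0,0) value=3
Op 2: inc R0 by 4 -> R0=(4,0,0,0) value=4
Op 3: inc R1 by 2 -> R1=(0,5,0,0) value=5
Op 4: merge R3<->R1 -> R3=(0,5,0,0) R1=(0,5,0,0)
Op 5: merge R0<->R2 -> R0=(4,0,0,0) R2=(4,0,0,0)
Op 6: inc R1 by 4 -> R1=(0,9,0,0) value=9
Op 7: inc R2 by 3 -> R2=(4,0,3,0) value=7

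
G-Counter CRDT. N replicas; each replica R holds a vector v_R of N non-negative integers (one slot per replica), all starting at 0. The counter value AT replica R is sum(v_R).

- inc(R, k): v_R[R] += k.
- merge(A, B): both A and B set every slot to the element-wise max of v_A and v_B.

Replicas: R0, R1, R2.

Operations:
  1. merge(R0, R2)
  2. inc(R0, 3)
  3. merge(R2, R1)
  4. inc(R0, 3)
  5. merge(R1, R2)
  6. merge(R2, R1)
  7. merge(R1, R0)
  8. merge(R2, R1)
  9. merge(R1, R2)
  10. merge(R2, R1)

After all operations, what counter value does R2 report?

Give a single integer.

Answer: 6

Derivation:
Op 1: merge R0<->R2 -> R0=(0,0,0) R2=(0,0,0)
Op 2: inc R0 by 3 -> R0=(3,0,0) value=3
Op 3: merge R2<->R1 -> R2=(0,0,0) R1=(0,0,0)
Op 4: inc R0 by 3 -> R0=(6,0,0) value=6
Op 5: merge R1<->R2 -> R1=(0,0,0) R2=(0,0,0)
Op 6: merge R2<->R1 -> R2=(0,0,0) R1=(0,0,0)
Op 7: merge R1<->R0 -> R1=(6,0,0) R0=(6,0,0)
Op 8: merge R2<->R1 -> R2=(6,0,0) R1=(6,0,0)
Op 9: merge R1<->R2 -> R1=(6,0,0) R2=(6,0,0)
Op 10: merge R2<->R1 -> R2=(6,0,0) R1=(6,0,0)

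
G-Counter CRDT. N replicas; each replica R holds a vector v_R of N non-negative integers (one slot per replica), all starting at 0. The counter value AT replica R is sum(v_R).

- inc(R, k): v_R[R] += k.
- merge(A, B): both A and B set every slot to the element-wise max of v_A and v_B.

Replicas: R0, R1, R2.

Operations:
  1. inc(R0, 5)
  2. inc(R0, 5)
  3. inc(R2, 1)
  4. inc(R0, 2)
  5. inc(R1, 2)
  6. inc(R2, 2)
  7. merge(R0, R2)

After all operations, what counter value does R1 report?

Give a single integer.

Answer: 2

Derivation:
Op 1: inc R0 by 5 -> R0=(5,0,0) value=5
Op 2: inc R0 by 5 -> R0=(10,0,0) value=10
Op 3: inc R2 by 1 -> R2=(0,0,1) value=1
Op 4: inc R0 by 2 -> R0=(12,0,0) value=12
Op 5: inc R1 by 2 -> R1=(0,2,0) value=2
Op 6: inc R2 by 2 -> R2=(0,0,3) value=3
Op 7: merge R0<->R2 -> R0=(12,0,3) R2=(12,0,3)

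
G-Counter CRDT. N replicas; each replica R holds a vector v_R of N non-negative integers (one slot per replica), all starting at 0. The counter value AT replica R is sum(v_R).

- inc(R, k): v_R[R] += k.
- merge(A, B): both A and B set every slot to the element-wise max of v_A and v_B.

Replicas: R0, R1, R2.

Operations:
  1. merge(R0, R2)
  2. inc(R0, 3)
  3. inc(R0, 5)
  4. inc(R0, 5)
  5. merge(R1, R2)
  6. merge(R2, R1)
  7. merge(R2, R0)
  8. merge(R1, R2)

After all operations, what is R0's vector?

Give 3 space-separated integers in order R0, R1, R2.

Op 1: merge R0<->R2 -> R0=(0,0,0) R2=(0,0,0)
Op 2: inc R0 by 3 -> R0=(3,0,0) value=3
Op 3: inc R0 by 5 -> R0=(8,0,0) value=8
Op 4: inc R0 by 5 -> R0=(13,0,0) value=13
Op 5: merge R1<->R2 -> R1=(0,0,0) R2=(0,0,0)
Op 6: merge R2<->R1 -> R2=(0,0,0) R1=(0,0,0)
Op 7: merge R2<->R0 -> R2=(13,0,0) R0=(13,0,0)
Op 8: merge R1<->R2 -> R1=(13,0,0) R2=(13,0,0)

Answer: 13 0 0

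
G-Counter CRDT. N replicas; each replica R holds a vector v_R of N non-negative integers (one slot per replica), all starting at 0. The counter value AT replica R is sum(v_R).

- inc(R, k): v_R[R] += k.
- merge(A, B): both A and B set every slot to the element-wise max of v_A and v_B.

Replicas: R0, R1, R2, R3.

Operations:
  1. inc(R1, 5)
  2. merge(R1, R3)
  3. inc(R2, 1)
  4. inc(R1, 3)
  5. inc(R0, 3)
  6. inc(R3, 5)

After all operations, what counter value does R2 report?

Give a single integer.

Answer: 1

Derivation:
Op 1: inc R1 by 5 -> R1=(0,5,0,0) value=5
Op 2: merge R1<->R3 -> R1=(0,5,0,0) R3=(0,5,0,0)
Op 3: inc R2 by 1 -> R2=(0,0,1,0) value=1
Op 4: inc R1 by 3 -> R1=(0,8,0,0) value=8
Op 5: inc R0 by 3 -> R0=(3,0,0,0) value=3
Op 6: inc R3 by 5 -> R3=(0,5,0,5) value=10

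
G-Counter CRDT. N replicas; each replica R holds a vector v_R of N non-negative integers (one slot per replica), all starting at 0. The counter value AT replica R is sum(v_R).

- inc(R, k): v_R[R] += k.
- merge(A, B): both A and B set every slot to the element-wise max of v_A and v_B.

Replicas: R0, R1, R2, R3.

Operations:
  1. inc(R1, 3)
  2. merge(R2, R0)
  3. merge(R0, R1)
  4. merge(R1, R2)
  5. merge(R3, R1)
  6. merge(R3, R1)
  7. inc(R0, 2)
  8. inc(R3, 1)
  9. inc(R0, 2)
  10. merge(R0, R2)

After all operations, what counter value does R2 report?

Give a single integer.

Op 1: inc R1 by 3 -> R1=(0,3,0,0) value=3
Op 2: merge R2<->R0 -> R2=(0,0,0,0) R0=(0,0,0,0)
Op 3: merge R0<->R1 -> R0=(0,3,0,0) R1=(0,3,0,0)
Op 4: merge R1<->R2 -> R1=(0,3,0,0) R2=(0,3,0,0)
Op 5: merge R3<->R1 -> R3=(0,3,0,0) R1=(0,3,0,0)
Op 6: merge R3<->R1 -> R3=(0,3,0,0) R1=(0,3,0,0)
Op 7: inc R0 by 2 -> R0=(2,3,0,0) value=5
Op 8: inc R3 by 1 -> R3=(0,3,0,1) value=4
Op 9: inc R0 by 2 -> R0=(4,3,0,0) value=7
Op 10: merge R0<->R2 -> R0=(4,3,0,0) R2=(4,3,0,0)

Answer: 7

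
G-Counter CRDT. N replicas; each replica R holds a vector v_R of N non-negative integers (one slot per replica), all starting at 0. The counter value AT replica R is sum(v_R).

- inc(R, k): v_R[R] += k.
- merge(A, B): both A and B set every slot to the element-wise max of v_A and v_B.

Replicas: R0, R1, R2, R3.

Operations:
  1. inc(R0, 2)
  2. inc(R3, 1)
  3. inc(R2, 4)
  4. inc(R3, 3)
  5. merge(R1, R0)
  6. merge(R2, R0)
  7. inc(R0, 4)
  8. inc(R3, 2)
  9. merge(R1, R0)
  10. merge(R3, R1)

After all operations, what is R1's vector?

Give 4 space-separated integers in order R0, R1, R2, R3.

Op 1: inc R0 by 2 -> R0=(2,0,0,0) value=2
Op 2: inc R3 by 1 -> R3=(0,0,0,1) value=1
Op 3: inc R2 by 4 -> R2=(0,0,4,0) value=4
Op 4: inc R3 by 3 -> R3=(0,0,0,4) value=4
Op 5: merge R1<->R0 -> R1=(2,0,0,0) R0=(2,0,0,0)
Op 6: merge R2<->R0 -> R2=(2,0,4,0) R0=(2,0,4,0)
Op 7: inc R0 by 4 -> R0=(6,0,4,0) value=10
Op 8: inc R3 by 2 -> R3=(0,0,0,6) value=6
Op 9: merge R1<->R0 -> R1=(6,0,4,0) R0=(6,0,4,0)
Op 10: merge R3<->R1 -> R3=(6,0,4,6) R1=(6,0,4,6)

Answer: 6 0 4 6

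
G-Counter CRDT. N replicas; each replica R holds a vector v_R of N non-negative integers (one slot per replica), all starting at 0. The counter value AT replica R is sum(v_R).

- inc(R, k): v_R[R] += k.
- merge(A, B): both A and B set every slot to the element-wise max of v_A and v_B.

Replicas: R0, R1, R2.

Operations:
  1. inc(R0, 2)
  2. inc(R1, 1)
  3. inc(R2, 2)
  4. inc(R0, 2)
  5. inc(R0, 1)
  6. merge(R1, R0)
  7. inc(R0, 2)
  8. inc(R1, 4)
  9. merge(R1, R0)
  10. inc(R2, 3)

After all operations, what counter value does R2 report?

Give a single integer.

Op 1: inc R0 by 2 -> R0=(2,0,0) value=2
Op 2: inc R1 by 1 -> R1=(0,1,0) value=1
Op 3: inc R2 by 2 -> R2=(0,0,2) value=2
Op 4: inc R0 by 2 -> R0=(4,0,0) value=4
Op 5: inc R0 by 1 -> R0=(5,0,0) value=5
Op 6: merge R1<->R0 -> R1=(5,1,0) R0=(5,1,0)
Op 7: inc R0 by 2 -> R0=(7,1,0) value=8
Op 8: inc R1 by 4 -> R1=(5,5,0) value=10
Op 9: merge R1<->R0 -> R1=(7,5,0) R0=(7,5,0)
Op 10: inc R2 by 3 -> R2=(0,0,5) value=5

Answer: 5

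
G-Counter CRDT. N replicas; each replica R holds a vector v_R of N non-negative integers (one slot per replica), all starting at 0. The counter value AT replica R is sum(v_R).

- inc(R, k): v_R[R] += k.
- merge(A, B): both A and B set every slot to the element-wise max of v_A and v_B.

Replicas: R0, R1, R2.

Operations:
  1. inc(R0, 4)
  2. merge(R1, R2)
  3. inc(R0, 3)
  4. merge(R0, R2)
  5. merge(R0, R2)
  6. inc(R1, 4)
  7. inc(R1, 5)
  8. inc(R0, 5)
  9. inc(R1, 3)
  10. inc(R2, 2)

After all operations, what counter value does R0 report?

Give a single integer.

Answer: 12

Derivation:
Op 1: inc R0 by 4 -> R0=(4,0,0) value=4
Op 2: merge R1<->R2 -> R1=(0,0,0) R2=(0,0,0)
Op 3: inc R0 by 3 -> R0=(7,0,0) value=7
Op 4: merge R0<->R2 -> R0=(7,0,0) R2=(7,0,0)
Op 5: merge R0<->R2 -> R0=(7,0,0) R2=(7,0,0)
Op 6: inc R1 by 4 -> R1=(0,4,0) value=4
Op 7: inc R1 by 5 -> R1=(0,9,0) value=9
Op 8: inc R0 by 5 -> R0=(12,0,0) value=12
Op 9: inc R1 by 3 -> R1=(0,12,0) value=12
Op 10: inc R2 by 2 -> R2=(7,0,2) value=9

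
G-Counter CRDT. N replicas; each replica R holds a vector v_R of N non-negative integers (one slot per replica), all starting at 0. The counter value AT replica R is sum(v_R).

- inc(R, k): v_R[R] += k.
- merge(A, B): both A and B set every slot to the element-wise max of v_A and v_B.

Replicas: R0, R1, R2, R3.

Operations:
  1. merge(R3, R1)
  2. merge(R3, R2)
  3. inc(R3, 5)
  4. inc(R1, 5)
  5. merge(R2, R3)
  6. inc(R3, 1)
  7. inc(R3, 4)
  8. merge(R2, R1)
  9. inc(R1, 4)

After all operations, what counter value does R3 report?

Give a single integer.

Op 1: merge R3<->R1 -> R3=(0,0,0,0) R1=(0,0,0,0)
Op 2: merge R3<->R2 -> R3=(0,0,0,0) R2=(0,0,0,0)
Op 3: inc R3 by 5 -> R3=(0,0,0,5) value=5
Op 4: inc R1 by 5 -> R1=(0,5,0,0) value=5
Op 5: merge R2<->R3 -> R2=(0,0,0,5) R3=(0,0,0,5)
Op 6: inc R3 by 1 -> R3=(0,0,0,6) value=6
Op 7: inc R3 by 4 -> R3=(0,0,0,10) value=10
Op 8: merge R2<->R1 -> R2=(0,5,0,5) R1=(0,5,0,5)
Op 9: inc R1 by 4 -> R1=(0,9,0,5) value=14

Answer: 10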